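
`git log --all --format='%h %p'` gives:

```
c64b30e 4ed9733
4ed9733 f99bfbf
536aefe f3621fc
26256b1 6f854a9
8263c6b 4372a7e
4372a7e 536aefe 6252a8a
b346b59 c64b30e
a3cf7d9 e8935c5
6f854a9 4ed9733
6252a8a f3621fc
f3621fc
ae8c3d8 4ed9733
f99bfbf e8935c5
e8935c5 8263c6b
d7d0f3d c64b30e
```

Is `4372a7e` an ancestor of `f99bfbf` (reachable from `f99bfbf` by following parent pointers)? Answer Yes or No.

Yes

Ancestors of f99bfbf (commits reachable by following parents): {4372a7e, 536aefe, 6252a8a, 8263c6b, e8935c5, f3621fc, f99bfbf}.
4372a7e is in that set, so it is an ancestor of f99bfbf.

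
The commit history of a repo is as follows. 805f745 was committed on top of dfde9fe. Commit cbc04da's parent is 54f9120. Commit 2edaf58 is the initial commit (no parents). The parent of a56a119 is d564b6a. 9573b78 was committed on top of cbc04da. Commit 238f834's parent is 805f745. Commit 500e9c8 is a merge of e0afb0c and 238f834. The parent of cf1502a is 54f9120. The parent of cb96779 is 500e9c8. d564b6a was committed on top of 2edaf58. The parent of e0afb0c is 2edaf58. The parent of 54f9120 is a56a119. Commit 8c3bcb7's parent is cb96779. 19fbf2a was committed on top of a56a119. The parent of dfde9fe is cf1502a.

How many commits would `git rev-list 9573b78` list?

6

Walking parent pointers from 9573b78: reachable set = {2edaf58, 54f9120, 9573b78, a56a119, cbc04da, d564b6a}.
That is 6 commits.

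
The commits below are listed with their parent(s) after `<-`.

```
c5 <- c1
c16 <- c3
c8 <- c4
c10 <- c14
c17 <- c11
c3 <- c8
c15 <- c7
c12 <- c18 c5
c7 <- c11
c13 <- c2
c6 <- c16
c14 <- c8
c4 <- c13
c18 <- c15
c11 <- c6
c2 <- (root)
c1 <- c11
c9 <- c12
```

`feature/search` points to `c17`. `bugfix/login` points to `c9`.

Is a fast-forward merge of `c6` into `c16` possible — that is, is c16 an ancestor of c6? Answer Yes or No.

Yes

A fast-forward from c16 to c6 is possible iff c16 is an ancestor of c6.
Ancestors of c6: {c13, c16, c2, c3, c4, c6, c8}.
c16 is among them, so fast-forward is possible.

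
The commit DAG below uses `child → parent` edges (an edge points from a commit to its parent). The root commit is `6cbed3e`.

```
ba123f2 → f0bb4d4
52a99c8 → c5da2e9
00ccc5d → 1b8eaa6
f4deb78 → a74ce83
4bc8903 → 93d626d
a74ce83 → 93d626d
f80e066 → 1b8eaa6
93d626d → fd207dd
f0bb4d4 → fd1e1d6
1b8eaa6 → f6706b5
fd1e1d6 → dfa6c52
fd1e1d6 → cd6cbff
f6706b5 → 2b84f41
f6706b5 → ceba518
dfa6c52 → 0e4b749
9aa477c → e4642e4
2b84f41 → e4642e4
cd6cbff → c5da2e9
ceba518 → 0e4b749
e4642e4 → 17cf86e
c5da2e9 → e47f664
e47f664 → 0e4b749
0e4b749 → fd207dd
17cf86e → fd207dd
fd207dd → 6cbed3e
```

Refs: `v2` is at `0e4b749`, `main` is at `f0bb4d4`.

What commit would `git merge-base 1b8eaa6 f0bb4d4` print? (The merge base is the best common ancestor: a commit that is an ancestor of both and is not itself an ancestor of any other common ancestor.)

0e4b749

Ancestors of 1b8eaa6: {0e4b749, 17cf86e, 1b8eaa6, 2b84f41, 6cbed3e, ceba518, e4642e4, f6706b5, fd207dd}.
Ancestors of f0bb4d4: {0e4b749, 6cbed3e, c5da2e9, cd6cbff, dfa6c52, e47f664, f0bb4d4, fd1e1d6, fd207dd}.
Common ancestors: {0e4b749, 6cbed3e, fd207dd}.
Among these, 0e4b749 is not an ancestor of any other common ancestor — it is the merge base.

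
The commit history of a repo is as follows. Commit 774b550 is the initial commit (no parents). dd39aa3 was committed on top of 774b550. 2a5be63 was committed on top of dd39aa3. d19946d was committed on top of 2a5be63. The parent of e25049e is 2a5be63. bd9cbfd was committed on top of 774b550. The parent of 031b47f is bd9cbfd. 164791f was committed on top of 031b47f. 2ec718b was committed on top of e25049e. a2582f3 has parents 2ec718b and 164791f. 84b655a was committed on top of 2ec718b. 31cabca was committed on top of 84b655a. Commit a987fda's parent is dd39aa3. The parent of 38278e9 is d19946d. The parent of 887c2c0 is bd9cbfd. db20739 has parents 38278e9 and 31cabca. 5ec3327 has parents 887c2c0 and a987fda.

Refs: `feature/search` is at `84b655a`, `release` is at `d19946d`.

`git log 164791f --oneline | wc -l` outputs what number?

4

Walking parent pointers from 164791f: reachable set = {031b47f, 164791f, 774b550, bd9cbfd}.
That is 4 commits.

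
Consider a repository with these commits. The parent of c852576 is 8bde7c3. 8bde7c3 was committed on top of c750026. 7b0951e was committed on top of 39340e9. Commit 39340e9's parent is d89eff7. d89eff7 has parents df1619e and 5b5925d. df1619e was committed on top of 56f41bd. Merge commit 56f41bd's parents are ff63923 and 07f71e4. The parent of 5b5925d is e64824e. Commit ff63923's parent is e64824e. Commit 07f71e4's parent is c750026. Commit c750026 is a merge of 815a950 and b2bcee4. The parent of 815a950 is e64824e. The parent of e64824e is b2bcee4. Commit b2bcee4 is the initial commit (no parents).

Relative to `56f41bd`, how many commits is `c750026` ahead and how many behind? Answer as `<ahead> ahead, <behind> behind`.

Reachable from c750026: {815a950, b2bcee4, c750026, e64824e}.
Reachable from 56f41bd: {07f71e4, 56f41bd, 815a950, b2bcee4, c750026, e64824e, ff63923}.
Only in c750026's history (ahead): {} — 0.
Only in 56f41bd's history (behind): {07f71e4, 56f41bd, ff63923} — 3.

0 ahead, 3 behind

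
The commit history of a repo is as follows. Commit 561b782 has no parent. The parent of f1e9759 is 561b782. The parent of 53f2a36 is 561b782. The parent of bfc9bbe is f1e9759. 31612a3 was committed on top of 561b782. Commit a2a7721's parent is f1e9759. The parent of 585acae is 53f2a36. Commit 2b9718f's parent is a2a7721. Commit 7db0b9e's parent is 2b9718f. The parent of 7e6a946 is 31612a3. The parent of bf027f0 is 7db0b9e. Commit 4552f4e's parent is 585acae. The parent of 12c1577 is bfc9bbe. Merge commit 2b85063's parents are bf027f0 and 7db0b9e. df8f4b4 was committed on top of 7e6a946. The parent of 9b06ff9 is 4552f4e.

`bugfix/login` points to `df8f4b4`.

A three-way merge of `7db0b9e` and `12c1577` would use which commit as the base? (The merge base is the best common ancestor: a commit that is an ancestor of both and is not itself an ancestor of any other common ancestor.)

Ancestors of 7db0b9e: {2b9718f, 561b782, 7db0b9e, a2a7721, f1e9759}.
Ancestors of 12c1577: {12c1577, 561b782, bfc9bbe, f1e9759}.
Common ancestors: {561b782, f1e9759}.
Among these, f1e9759 is not an ancestor of any other common ancestor — it is the merge base.

f1e9759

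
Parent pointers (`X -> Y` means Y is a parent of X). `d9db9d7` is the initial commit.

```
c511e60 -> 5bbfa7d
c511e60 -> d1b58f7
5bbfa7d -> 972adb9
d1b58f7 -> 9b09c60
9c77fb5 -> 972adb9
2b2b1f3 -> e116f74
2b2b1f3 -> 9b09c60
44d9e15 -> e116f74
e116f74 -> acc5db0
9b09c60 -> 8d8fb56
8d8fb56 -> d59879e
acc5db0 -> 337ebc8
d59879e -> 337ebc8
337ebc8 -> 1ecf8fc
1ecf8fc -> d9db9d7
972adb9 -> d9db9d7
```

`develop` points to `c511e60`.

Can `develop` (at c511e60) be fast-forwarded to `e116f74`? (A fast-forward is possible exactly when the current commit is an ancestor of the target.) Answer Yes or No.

A fast-forward from c511e60 to e116f74 is possible iff c511e60 is an ancestor of e116f74.
Ancestors of e116f74: {1ecf8fc, 337ebc8, acc5db0, d9db9d7, e116f74}.
c511e60 is not among them, so fast-forward is not possible.

No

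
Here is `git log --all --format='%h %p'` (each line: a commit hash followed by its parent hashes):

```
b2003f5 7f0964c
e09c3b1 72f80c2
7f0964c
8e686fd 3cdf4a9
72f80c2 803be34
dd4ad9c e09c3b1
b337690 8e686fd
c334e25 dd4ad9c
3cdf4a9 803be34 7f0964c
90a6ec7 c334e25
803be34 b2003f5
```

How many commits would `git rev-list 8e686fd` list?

Walking parent pointers from 8e686fd: reachable set = {3cdf4a9, 7f0964c, 803be34, 8e686fd, b2003f5}.
That is 5 commits.

5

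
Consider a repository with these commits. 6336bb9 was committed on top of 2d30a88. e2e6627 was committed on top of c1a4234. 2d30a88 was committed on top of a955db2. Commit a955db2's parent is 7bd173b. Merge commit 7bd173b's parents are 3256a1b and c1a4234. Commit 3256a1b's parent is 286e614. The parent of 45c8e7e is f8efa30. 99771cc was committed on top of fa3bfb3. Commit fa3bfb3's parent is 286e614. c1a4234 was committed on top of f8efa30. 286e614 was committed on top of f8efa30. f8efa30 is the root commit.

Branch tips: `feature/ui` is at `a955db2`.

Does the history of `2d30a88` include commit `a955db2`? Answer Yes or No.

Ancestors of 2d30a88 (commits reachable by following parents): {286e614, 2d30a88, 3256a1b, 7bd173b, a955db2, c1a4234, f8efa30}.
a955db2 is in that set, so it is an ancestor of 2d30a88.

Yes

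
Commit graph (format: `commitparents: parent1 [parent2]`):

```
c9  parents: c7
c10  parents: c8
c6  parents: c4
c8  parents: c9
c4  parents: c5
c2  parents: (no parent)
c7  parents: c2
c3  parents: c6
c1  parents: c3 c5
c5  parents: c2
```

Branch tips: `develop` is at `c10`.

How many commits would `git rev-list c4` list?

Walking parent pointers from c4: reachable set = {c2, c4, c5}.
That is 3 commits.

3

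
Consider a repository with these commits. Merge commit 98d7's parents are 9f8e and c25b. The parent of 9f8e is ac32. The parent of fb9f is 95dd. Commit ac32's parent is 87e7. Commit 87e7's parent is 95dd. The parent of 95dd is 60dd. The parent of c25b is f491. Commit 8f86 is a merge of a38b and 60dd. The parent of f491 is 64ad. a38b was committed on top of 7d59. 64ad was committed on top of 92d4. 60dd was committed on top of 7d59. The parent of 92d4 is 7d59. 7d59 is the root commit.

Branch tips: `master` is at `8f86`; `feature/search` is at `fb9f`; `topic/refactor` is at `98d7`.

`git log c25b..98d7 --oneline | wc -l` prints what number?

6

Reachable from 98d7: {60dd, 64ad, 7d59, 87e7, 92d4, 95dd, 98d7, 9f8e, ac32, c25b, f491}.
Reachable from c25b: {64ad, 7d59, 92d4, c25b, f491}.
In 98d7's history but not c25b's: {60dd, 87e7, 95dd, 98d7, 9f8e, ac32} — 6 commits.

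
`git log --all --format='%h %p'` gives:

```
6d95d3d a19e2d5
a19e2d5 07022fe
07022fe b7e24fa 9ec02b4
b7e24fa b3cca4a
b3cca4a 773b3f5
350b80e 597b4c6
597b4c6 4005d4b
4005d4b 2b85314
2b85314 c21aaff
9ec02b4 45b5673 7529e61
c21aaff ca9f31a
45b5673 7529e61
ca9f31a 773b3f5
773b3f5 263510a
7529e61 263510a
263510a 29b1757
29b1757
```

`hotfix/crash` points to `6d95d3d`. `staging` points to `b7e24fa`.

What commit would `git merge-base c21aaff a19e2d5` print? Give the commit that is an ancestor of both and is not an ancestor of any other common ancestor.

Ancestors of c21aaff: {263510a, 29b1757, 773b3f5, c21aaff, ca9f31a}.
Ancestors of a19e2d5: {07022fe, 263510a, 29b1757, 45b5673, 7529e61, 773b3f5, 9ec02b4, a19e2d5, b3cca4a, b7e24fa}.
Common ancestors: {263510a, 29b1757, 773b3f5}.
Among these, 773b3f5 is not an ancestor of any other common ancestor — it is the merge base.

773b3f5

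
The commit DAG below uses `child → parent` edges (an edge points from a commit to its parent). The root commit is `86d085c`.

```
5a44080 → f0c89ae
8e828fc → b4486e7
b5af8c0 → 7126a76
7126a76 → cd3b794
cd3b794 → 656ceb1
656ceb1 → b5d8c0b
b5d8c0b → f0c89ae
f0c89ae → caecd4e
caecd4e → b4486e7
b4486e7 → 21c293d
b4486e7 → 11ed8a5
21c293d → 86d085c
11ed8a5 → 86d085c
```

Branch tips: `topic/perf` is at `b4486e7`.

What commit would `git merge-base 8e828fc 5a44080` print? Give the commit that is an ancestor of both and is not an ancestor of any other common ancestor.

Ancestors of 8e828fc: {11ed8a5, 21c293d, 86d085c, 8e828fc, b4486e7}.
Ancestors of 5a44080: {11ed8a5, 21c293d, 5a44080, 86d085c, b4486e7, caecd4e, f0c89ae}.
Common ancestors: {11ed8a5, 21c293d, 86d085c, b4486e7}.
Among these, b4486e7 is not an ancestor of any other common ancestor — it is the merge base.

b4486e7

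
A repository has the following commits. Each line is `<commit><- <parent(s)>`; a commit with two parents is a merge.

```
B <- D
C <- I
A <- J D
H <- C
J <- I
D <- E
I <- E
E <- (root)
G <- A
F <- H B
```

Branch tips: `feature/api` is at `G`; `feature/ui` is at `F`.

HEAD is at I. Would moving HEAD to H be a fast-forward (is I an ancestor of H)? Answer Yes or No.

Yes

A fast-forward from I to H is possible iff I is an ancestor of H.
Ancestors of H: {C, E, H, I}.
I is among them, so fast-forward is possible.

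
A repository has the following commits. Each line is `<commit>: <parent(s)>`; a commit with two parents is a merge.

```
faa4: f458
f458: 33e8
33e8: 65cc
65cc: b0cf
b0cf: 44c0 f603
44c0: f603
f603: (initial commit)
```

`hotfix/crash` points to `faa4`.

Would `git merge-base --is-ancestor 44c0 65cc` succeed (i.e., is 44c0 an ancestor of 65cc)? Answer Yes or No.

Yes

Ancestors of 65cc (commits reachable by following parents): {44c0, 65cc, b0cf, f603}.
44c0 is in that set, so it is an ancestor of 65cc.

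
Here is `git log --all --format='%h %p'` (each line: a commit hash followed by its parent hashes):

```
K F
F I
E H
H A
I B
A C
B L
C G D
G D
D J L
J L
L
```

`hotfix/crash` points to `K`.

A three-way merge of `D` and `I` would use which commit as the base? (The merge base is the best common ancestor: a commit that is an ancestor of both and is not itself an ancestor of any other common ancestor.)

L

Ancestors of D: {D, J, L}.
Ancestors of I: {B, I, L}.
Common ancestors: {L}.
The only common ancestor is L, so it is the merge base.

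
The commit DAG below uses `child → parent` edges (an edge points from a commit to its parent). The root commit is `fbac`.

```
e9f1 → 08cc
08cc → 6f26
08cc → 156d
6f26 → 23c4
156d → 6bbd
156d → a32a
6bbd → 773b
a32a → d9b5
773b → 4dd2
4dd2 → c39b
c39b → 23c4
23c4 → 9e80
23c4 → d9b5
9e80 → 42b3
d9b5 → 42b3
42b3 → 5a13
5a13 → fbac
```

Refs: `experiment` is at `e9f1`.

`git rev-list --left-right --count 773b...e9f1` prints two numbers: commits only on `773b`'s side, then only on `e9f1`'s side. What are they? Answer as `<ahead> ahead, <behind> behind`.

0 ahead, 6 behind

Reachable from 773b: {23c4, 42b3, 4dd2, 5a13, 773b, 9e80, c39b, d9b5, fbac}.
Reachable from e9f1: {08cc, 156d, 23c4, 42b3, 4dd2, 5a13, 6bbd, 6f26, 773b, 9e80, a32a, c39b, d9b5, e9f1, fbac}.
Only in 773b's history (ahead): {} — 0.
Only in e9f1's history (behind): {08cc, 156d, 6bbd, 6f26, a32a, e9f1} — 6.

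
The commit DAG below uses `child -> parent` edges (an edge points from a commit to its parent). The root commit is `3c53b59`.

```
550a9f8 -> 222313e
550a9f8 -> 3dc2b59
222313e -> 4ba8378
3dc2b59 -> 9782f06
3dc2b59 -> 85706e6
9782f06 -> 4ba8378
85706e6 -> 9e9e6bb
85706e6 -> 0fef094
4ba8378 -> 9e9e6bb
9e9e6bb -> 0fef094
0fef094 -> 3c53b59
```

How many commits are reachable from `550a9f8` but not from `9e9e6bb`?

6

Reachable from 550a9f8: {0fef094, 222313e, 3c53b59, 3dc2b59, 4ba8378, 550a9f8, 85706e6, 9782f06, 9e9e6bb}.
Reachable from 9e9e6bb: {0fef094, 3c53b59, 9e9e6bb}.
In 550a9f8's history but not 9e9e6bb's: {222313e, 3dc2b59, 4ba8378, 550a9f8, 85706e6, 9782f06} — 6 commits.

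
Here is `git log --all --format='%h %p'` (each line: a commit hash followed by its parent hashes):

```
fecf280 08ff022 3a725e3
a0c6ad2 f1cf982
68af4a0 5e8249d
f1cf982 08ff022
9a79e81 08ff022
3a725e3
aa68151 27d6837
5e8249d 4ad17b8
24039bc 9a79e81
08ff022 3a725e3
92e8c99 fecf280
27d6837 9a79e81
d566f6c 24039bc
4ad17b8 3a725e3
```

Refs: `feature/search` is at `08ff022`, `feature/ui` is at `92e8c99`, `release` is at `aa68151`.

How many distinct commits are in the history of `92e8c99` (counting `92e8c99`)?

4

Walking parent pointers from 92e8c99: reachable set = {08ff022, 3a725e3, 92e8c99, fecf280}.
That is 4 commits.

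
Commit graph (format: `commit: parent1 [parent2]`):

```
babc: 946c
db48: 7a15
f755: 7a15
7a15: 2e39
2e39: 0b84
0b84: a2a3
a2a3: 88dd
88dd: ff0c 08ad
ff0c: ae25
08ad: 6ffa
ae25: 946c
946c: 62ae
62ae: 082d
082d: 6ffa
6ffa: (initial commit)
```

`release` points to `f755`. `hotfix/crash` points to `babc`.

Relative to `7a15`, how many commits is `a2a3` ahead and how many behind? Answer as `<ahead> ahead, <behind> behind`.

0 ahead, 3 behind

Reachable from a2a3: {082d, 08ad, 62ae, 6ffa, 88dd, 946c, a2a3, ae25, ff0c}.
Reachable from 7a15: {082d, 08ad, 0b84, 2e39, 62ae, 6ffa, 7a15, 88dd, 946c, a2a3, ae25, ff0c}.
Only in a2a3's history (ahead): {} — 0.
Only in 7a15's history (behind): {0b84, 2e39, 7a15} — 3.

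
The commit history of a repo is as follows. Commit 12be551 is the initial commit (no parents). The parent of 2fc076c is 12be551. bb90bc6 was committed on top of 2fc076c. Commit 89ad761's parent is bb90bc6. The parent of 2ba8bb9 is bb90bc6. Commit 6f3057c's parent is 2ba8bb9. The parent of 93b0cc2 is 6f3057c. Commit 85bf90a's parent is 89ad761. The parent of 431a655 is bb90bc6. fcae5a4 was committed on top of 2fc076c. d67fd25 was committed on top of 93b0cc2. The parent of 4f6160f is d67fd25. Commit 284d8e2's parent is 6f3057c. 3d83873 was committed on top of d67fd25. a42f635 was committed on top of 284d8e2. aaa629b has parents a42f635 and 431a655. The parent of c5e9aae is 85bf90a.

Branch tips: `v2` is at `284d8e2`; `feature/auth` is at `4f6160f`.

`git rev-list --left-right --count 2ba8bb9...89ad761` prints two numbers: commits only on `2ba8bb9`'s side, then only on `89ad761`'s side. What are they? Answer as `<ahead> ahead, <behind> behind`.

Reachable from 2ba8bb9: {12be551, 2ba8bb9, 2fc076c, bb90bc6}.
Reachable from 89ad761: {12be551, 2fc076c, 89ad761, bb90bc6}.
Only in 2ba8bb9's history (ahead): {2ba8bb9} — 1.
Only in 89ad761's history (behind): {89ad761} — 1.

1 ahead, 1 behind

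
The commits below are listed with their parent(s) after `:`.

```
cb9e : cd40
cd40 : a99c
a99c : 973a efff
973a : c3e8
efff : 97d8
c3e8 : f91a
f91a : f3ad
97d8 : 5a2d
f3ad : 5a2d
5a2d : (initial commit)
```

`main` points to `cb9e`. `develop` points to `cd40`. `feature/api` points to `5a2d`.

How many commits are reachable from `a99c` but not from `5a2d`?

7

Reachable from a99c: {5a2d, 973a, 97d8, a99c, c3e8, efff, f3ad, f91a}.
Reachable from 5a2d: {5a2d}.
In a99c's history but not 5a2d's: {973a, 97d8, a99c, c3e8, efff, f3ad, f91a} — 7 commits.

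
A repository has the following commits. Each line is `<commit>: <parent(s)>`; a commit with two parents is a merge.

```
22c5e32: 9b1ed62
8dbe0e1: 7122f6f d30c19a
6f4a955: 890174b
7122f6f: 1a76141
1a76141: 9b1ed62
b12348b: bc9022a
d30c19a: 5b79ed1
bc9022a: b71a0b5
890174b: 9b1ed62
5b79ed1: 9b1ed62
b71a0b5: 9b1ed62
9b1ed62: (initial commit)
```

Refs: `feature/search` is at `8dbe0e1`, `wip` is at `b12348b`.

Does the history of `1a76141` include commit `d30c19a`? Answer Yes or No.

Ancestors of 1a76141: {1a76141, 9b1ed62}.
d30c19a is not in that set, so it is not an ancestor of 1a76141.

No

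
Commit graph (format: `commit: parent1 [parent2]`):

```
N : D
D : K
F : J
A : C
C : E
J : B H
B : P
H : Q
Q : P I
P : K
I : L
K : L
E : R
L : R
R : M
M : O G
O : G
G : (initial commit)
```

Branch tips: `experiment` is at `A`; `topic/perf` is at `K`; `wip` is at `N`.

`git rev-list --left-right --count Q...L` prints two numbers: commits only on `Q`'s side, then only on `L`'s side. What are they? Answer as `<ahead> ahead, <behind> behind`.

Reachable from Q: {G, I, K, L, M, O, P, Q, R}.
Reachable from L: {G, L, M, O, R}.
Only in Q's history (ahead): {I, K, P, Q} — 4.
Only in L's history (behind): {} — 0.

4 ahead, 0 behind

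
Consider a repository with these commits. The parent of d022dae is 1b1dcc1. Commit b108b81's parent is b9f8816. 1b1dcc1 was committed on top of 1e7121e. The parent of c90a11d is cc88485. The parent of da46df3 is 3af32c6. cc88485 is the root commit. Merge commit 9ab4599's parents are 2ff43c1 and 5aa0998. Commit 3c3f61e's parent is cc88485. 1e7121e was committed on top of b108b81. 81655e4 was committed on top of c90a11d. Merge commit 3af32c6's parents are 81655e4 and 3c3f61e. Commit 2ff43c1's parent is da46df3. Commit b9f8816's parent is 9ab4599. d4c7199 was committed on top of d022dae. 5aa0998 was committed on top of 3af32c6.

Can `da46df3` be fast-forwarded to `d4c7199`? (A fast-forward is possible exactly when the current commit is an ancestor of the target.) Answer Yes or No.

Yes

A fast-forward from da46df3 to d4c7199 is possible iff da46df3 is an ancestor of d4c7199.
Ancestors of d4c7199: {1b1dcc1, 1e7121e, 2ff43c1, 3af32c6, 3c3f61e, 5aa0998, 81655e4, 9ab4599, b108b81, b9f8816, c90a11d, cc88485, d022dae, d4c7199, da46df3}.
da46df3 is among them, so fast-forward is possible.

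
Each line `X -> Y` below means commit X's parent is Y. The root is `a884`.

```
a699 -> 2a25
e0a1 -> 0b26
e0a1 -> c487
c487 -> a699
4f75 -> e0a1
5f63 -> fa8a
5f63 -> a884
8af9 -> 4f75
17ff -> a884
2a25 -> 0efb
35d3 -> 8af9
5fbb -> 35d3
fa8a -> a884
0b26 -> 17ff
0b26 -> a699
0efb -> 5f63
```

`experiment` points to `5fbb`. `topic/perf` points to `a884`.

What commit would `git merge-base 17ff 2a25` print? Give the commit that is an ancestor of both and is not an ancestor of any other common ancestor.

a884

Ancestors of 17ff: {17ff, a884}.
Ancestors of 2a25: {0efb, 2a25, 5f63, a884, fa8a}.
Common ancestors: {a884}.
The only common ancestor is a884, so it is the merge base.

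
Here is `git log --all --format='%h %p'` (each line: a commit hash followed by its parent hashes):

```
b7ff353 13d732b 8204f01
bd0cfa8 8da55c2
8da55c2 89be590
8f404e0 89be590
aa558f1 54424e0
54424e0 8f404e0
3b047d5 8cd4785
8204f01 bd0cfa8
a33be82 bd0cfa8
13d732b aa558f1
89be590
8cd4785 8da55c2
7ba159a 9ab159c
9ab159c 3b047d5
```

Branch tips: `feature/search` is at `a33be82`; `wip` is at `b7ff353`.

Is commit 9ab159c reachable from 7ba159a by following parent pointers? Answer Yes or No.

Ancestors of 7ba159a (commits reachable by following parents): {3b047d5, 7ba159a, 89be590, 8cd4785, 8da55c2, 9ab159c}.
9ab159c is in that set, so it is an ancestor of 7ba159a.

Yes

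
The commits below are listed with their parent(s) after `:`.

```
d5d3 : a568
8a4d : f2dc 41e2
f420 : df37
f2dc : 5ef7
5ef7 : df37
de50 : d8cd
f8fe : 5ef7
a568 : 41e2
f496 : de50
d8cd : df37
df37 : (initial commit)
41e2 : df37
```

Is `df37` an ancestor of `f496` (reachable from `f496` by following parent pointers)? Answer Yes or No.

Yes

Ancestors of f496 (commits reachable by following parents): {d8cd, de50, df37, f496}.
df37 is in that set, so it is an ancestor of f496.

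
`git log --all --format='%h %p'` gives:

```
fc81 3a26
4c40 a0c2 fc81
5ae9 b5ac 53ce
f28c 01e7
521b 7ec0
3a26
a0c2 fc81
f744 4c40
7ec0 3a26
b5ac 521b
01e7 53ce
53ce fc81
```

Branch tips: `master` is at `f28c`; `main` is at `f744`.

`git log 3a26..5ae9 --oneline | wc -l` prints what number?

Reachable from 5ae9: {3a26, 521b, 53ce, 5ae9, 7ec0, b5ac, fc81}.
Reachable from 3a26: {3a26}.
In 5ae9's history but not 3a26's: {521b, 53ce, 5ae9, 7ec0, b5ac, fc81} — 6 commits.

6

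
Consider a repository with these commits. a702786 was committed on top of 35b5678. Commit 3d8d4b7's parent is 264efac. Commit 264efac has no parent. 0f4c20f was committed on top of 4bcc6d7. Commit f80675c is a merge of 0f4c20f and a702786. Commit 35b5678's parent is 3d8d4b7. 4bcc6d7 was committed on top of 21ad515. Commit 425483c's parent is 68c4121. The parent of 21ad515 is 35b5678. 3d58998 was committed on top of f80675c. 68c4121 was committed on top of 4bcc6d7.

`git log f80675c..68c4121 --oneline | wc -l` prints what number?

1

Reachable from 68c4121: {21ad515, 264efac, 35b5678, 3d8d4b7, 4bcc6d7, 68c4121}.
Reachable from f80675c: {0f4c20f, 21ad515, 264efac, 35b5678, 3d8d4b7, 4bcc6d7, a702786, f80675c}.
In 68c4121's history but not f80675c's: {68c4121} — 1 commit.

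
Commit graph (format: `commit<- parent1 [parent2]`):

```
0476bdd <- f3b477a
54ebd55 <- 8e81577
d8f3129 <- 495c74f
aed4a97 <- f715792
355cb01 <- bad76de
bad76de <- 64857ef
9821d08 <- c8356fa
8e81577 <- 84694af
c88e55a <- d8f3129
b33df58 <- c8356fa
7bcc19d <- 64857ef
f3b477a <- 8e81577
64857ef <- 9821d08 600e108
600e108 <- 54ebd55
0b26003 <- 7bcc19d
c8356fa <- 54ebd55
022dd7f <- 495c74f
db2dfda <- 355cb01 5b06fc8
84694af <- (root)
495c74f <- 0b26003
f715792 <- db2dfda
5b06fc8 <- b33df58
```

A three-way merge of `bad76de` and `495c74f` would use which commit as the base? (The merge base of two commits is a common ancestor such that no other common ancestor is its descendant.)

Ancestors of bad76de: {54ebd55, 600e108, 64857ef, 84694af, 8e81577, 9821d08, bad76de, c8356fa}.
Ancestors of 495c74f: {0b26003, 495c74f, 54ebd55, 600e108, 64857ef, 7bcc19d, 84694af, 8e81577, 9821d08, c8356fa}.
Common ancestors: {54ebd55, 600e108, 64857ef, 84694af, 8e81577, 9821d08, c8356fa}.
Among these, 64857ef is not an ancestor of any other common ancestor — it is the merge base.

64857ef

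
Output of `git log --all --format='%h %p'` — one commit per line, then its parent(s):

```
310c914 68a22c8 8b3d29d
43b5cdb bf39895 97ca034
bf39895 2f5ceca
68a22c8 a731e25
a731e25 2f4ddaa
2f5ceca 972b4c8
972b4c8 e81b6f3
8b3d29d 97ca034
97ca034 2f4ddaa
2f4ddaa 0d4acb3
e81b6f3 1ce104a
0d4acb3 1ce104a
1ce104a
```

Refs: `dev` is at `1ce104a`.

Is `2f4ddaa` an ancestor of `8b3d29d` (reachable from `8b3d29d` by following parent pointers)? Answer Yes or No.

Ancestors of 8b3d29d (commits reachable by following parents): {0d4acb3, 1ce104a, 2f4ddaa, 8b3d29d, 97ca034}.
2f4ddaa is in that set, so it is an ancestor of 8b3d29d.

Yes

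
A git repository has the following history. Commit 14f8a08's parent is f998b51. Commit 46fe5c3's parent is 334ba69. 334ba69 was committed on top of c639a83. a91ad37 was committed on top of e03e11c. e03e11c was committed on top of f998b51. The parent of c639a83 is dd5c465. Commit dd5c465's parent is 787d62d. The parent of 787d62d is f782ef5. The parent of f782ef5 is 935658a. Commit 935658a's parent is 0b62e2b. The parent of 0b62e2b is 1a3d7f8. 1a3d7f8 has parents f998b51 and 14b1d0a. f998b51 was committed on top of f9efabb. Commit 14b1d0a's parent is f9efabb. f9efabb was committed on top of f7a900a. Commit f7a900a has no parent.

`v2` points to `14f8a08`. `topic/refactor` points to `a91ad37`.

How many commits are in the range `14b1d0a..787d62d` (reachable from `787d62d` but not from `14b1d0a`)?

Reachable from 787d62d: {0b62e2b, 14b1d0a, 1a3d7f8, 787d62d, 935658a, f782ef5, f7a900a, f998b51, f9efabb}.
Reachable from 14b1d0a: {14b1d0a, f7a900a, f9efabb}.
In 787d62d's history but not 14b1d0a's: {0b62e2b, 1a3d7f8, 787d62d, 935658a, f782ef5, f998b51} — 6 commits.

6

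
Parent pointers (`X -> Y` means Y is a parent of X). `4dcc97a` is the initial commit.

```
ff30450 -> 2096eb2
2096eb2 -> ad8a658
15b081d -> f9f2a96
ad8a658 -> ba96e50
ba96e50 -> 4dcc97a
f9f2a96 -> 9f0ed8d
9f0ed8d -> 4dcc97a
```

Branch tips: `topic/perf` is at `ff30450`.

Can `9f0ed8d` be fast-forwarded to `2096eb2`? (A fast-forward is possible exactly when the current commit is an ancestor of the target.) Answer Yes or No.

No

A fast-forward from 9f0ed8d to 2096eb2 is possible iff 9f0ed8d is an ancestor of 2096eb2.
Ancestors of 2096eb2: {2096eb2, 4dcc97a, ad8a658, ba96e50}.
9f0ed8d is not among them, so fast-forward is not possible.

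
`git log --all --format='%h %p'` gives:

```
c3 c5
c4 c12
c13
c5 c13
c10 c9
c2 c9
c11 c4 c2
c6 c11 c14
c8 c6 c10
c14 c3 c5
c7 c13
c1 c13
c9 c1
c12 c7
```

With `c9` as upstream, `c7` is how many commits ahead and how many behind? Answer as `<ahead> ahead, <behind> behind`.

Reachable from c7: {c13, c7}.
Reachable from c9: {c1, c13, c9}.
Only in c7's history (ahead): {c7} — 1.
Only in c9's history (behind): {c1, c9} — 2.

1 ahead, 2 behind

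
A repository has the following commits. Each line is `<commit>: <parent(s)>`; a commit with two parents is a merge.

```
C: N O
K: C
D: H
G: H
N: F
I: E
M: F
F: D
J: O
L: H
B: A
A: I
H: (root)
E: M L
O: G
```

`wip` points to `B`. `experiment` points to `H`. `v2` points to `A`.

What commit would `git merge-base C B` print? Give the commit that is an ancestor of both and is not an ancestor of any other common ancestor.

F

Ancestors of C: {C, D, F, G, H, N, O}.
Ancestors of B: {A, B, D, E, F, H, I, L, M}.
Common ancestors: {D, F, H}.
Among these, F is not an ancestor of any other common ancestor — it is the merge base.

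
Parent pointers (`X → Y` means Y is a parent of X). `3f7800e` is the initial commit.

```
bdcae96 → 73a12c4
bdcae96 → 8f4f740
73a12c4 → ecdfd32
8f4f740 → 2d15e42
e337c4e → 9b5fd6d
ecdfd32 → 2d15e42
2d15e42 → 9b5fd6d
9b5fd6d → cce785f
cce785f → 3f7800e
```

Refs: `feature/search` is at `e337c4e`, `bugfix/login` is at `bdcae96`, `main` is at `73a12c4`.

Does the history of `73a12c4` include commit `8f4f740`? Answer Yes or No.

Ancestors of 73a12c4: {2d15e42, 3f7800e, 73a12c4, 9b5fd6d, cce785f, ecdfd32}.
8f4f740 is not in that set, so it is not an ancestor of 73a12c4.

No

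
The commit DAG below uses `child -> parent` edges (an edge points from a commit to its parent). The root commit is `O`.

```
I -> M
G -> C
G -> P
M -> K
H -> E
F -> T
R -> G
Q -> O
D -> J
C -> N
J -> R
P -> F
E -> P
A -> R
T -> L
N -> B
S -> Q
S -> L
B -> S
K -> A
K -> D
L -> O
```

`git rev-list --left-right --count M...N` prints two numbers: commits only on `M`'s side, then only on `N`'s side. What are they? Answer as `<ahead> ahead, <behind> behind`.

11 ahead, 0 behind

Reachable from M: {A, B, C, D, F, G, J, K, L, M, N, O, P, Q, R, S, T}.
Reachable from N: {B, L, N, O, Q, S}.
Only in M's history (ahead): {A, C, D, F, G, J, K, M, P, R, T} — 11.
Only in N's history (behind): {} — 0.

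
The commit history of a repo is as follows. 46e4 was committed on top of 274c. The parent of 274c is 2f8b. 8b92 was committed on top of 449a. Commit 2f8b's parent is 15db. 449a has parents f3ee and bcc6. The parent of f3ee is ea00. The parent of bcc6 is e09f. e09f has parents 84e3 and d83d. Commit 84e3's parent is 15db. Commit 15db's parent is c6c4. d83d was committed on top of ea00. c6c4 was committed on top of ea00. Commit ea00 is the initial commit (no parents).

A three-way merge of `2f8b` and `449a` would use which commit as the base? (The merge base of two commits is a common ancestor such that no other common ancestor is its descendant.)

Ancestors of 2f8b: {15db, 2f8b, c6c4, ea00}.
Ancestors of 449a: {15db, 449a, 84e3, bcc6, c6c4, d83d, e09f, ea00, f3ee}.
Common ancestors: {15db, c6c4, ea00}.
Among these, 15db is not an ancestor of any other common ancestor — it is the merge base.

15db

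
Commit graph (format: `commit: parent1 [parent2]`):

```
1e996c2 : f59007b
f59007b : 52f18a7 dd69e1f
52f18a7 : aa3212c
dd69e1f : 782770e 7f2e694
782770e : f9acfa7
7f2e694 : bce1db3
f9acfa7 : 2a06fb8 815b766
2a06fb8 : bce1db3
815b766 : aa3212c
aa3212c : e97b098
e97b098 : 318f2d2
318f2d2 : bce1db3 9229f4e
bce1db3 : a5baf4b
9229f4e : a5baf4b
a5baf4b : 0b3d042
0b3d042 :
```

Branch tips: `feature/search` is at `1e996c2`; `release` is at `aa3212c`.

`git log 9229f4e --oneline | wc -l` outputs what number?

Walking parent pointers from 9229f4e: reachable set = {0b3d042, 9229f4e, a5baf4b}.
That is 3 commits.

3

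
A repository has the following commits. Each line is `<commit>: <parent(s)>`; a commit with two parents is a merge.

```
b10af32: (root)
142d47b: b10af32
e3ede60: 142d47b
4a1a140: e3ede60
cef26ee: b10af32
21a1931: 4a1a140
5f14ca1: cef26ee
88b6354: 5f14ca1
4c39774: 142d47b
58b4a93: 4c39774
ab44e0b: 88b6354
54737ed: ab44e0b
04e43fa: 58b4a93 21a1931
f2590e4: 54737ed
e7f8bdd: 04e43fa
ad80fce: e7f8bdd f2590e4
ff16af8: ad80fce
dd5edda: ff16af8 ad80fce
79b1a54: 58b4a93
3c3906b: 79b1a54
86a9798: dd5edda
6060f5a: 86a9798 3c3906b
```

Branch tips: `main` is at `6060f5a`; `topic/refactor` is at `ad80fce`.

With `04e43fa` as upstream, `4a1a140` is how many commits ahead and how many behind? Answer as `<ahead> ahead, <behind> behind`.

Reachable from 4a1a140: {142d47b, 4a1a140, b10af32, e3ede60}.
Reachable from 04e43fa: {04e43fa, 142d47b, 21a1931, 4a1a140, 4c39774, 58b4a93, b10af32, e3ede60}.
Only in 4a1a140's history (ahead): {} — 0.
Only in 04e43fa's history (behind): {04e43fa, 21a1931, 4c39774, 58b4a93} — 4.

0 ahead, 4 behind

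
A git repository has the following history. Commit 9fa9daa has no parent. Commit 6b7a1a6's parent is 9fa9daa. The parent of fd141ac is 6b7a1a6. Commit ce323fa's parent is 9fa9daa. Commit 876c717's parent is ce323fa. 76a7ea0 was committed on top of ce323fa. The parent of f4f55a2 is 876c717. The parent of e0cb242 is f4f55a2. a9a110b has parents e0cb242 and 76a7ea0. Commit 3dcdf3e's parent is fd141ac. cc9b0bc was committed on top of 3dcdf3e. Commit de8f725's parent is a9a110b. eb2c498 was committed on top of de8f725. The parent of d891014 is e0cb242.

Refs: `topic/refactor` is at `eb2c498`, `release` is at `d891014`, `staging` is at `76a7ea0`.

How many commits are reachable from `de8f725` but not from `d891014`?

3

Reachable from de8f725: {76a7ea0, 876c717, 9fa9daa, a9a110b, ce323fa, de8f725, e0cb242, f4f55a2}.
Reachable from d891014: {876c717, 9fa9daa, ce323fa, d891014, e0cb242, f4f55a2}.
In de8f725's history but not d891014's: {76a7ea0, a9a110b, de8f725} — 3 commits.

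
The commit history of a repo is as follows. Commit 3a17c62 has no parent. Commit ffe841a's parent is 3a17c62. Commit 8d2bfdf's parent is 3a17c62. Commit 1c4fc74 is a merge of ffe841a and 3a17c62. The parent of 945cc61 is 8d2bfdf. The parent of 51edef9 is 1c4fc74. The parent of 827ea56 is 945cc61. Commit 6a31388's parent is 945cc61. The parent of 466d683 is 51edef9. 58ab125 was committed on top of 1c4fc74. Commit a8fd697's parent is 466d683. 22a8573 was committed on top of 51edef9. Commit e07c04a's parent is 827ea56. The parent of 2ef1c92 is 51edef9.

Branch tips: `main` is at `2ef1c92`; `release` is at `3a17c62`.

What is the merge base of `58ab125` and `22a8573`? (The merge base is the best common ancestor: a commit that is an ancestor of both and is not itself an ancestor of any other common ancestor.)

1c4fc74

Ancestors of 58ab125: {1c4fc74, 3a17c62, 58ab125, ffe841a}.
Ancestors of 22a8573: {1c4fc74, 22a8573, 3a17c62, 51edef9, ffe841a}.
Common ancestors: {1c4fc74, 3a17c62, ffe841a}.
Among these, 1c4fc74 is not an ancestor of any other common ancestor — it is the merge base.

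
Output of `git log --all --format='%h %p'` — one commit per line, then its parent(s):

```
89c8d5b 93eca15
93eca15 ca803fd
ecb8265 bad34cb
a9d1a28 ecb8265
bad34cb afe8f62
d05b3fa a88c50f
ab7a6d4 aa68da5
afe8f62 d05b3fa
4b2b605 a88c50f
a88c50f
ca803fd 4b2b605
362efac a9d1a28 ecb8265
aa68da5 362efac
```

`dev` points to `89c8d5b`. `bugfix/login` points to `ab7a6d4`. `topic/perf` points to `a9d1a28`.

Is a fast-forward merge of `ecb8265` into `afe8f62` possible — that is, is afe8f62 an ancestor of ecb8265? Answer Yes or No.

A fast-forward from afe8f62 to ecb8265 is possible iff afe8f62 is an ancestor of ecb8265.
Ancestors of ecb8265: {a88c50f, afe8f62, bad34cb, d05b3fa, ecb8265}.
afe8f62 is among them, so fast-forward is possible.

Yes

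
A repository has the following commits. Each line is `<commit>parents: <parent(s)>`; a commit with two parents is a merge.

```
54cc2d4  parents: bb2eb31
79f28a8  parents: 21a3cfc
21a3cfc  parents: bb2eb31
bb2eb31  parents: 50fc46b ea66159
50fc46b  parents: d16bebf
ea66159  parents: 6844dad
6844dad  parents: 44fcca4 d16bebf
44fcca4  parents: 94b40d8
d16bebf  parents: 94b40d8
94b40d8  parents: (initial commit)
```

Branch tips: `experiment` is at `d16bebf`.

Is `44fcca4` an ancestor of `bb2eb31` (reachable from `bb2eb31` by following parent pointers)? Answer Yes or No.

Yes

Ancestors of bb2eb31 (commits reachable by following parents): {44fcca4, 50fc46b, 6844dad, 94b40d8, bb2eb31, d16bebf, ea66159}.
44fcca4 is in that set, so it is an ancestor of bb2eb31.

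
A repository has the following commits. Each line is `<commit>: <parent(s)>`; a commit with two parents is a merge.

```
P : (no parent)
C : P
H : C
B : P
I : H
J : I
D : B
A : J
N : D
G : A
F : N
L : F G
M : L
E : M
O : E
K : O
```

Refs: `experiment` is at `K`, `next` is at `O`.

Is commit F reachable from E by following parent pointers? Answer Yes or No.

Ancestors of E (commits reachable by following parents): {A, B, C, D, E, F, G, H, I, J, L, M, N, P}.
F is in that set, so it is an ancestor of E.

Yes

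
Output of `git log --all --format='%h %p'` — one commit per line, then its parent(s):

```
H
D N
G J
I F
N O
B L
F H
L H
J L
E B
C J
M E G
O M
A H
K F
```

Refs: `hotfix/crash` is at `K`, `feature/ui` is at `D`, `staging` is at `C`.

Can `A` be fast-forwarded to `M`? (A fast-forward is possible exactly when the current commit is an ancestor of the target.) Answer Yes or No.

No

A fast-forward from A to M is possible iff A is an ancestor of M.
Ancestors of M: {B, E, G, H, J, L, M}.
A is not among them, so fast-forward is not possible.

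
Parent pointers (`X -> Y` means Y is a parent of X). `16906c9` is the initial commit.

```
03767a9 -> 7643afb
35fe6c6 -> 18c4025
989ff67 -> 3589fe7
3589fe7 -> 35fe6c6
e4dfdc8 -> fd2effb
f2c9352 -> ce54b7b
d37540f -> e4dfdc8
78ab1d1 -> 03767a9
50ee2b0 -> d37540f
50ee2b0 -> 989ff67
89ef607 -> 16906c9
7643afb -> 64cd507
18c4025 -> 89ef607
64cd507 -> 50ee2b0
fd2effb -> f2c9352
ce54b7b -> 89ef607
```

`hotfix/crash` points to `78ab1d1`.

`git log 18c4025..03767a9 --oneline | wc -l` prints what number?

12

Reachable from 03767a9: {03767a9, 16906c9, 18c4025, 3589fe7, 35fe6c6, 50ee2b0, 64cd507, 7643afb, 89ef607, 989ff67, ce54b7b, d37540f, e4dfdc8, f2c9352, fd2effb}.
Reachable from 18c4025: {16906c9, 18c4025, 89ef607}.
In 03767a9's history but not 18c4025's: {03767a9, 3589fe7, 35fe6c6, 50ee2b0, 64cd507, 7643afb, 989ff67, ce54b7b, d37540f, e4dfdc8, f2c9352, fd2effb} — 12 commits.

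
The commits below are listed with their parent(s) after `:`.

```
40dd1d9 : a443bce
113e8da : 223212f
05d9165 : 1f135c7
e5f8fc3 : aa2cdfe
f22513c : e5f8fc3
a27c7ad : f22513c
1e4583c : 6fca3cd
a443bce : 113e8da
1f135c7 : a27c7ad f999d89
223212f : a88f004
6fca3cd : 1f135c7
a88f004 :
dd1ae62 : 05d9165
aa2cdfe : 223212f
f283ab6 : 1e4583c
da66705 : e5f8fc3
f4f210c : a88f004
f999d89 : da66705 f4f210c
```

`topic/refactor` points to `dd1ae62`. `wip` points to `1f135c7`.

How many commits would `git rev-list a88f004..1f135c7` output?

Reachable from 1f135c7: {1f135c7, 223212f, a27c7ad, a88f004, aa2cdfe, da66705, e5f8fc3, f22513c, f4f210c, f999d89}.
Reachable from a88f004: {a88f004}.
In 1f135c7's history but not a88f004's: {1f135c7, 223212f, a27c7ad, aa2cdfe, da66705, e5f8fc3, f22513c, f4f210c, f999d89} — 9 commits.

9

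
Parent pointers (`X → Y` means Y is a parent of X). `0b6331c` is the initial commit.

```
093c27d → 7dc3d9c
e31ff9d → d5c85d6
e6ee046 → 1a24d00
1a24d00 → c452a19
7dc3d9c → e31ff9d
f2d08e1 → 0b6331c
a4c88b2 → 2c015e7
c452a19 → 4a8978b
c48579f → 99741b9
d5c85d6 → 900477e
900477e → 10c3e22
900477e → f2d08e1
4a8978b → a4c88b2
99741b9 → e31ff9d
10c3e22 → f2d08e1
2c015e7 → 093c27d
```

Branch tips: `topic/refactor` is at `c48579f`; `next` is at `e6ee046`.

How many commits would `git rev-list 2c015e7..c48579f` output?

2

Reachable from c48579f: {0b6331c, 10c3e22, 900477e, 99741b9, c48579f, d5c85d6, e31ff9d, f2d08e1}.
Reachable from 2c015e7: {093c27d, 0b6331c, 10c3e22, 2c015e7, 7dc3d9c, 900477e, d5c85d6, e31ff9d, f2d08e1}.
In c48579f's history but not 2c015e7's: {99741b9, c48579f} — 2 commits.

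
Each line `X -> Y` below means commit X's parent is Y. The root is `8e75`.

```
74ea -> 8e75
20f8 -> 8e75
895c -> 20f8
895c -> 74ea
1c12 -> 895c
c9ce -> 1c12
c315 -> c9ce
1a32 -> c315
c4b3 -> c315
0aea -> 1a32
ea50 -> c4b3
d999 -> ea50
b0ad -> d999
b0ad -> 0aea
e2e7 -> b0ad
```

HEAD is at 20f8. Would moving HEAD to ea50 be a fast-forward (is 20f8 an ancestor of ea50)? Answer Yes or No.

Yes

A fast-forward from 20f8 to ea50 is possible iff 20f8 is an ancestor of ea50.
Ancestors of ea50: {1c12, 20f8, 74ea, 895c, 8e75, c315, c4b3, c9ce, ea50}.
20f8 is among them, so fast-forward is possible.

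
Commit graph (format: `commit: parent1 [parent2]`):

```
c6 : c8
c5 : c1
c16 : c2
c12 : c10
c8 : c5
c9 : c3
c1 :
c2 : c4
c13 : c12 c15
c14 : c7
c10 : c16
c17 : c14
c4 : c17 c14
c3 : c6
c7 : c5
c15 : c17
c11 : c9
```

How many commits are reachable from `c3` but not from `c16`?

3

Reachable from c3: {c1, c3, c5, c6, c8}.
Reachable from c16: {c1, c14, c16, c17, c2, c4, c5, c7}.
In c3's history but not c16's: {c3, c6, c8} — 3 commits.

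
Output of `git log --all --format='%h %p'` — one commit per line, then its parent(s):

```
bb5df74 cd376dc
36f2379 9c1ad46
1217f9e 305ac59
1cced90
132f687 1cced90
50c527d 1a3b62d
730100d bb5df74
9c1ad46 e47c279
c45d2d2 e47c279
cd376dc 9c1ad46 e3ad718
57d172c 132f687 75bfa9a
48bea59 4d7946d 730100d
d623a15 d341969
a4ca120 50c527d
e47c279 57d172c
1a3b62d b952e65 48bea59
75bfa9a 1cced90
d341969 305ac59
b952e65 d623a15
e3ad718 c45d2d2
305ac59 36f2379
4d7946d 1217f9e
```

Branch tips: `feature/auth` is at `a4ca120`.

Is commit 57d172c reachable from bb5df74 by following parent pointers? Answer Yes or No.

Yes

Ancestors of bb5df74 (commits reachable by following parents): {132f687, 1cced90, 57d172c, 75bfa9a, 9c1ad46, bb5df74, c45d2d2, cd376dc, e3ad718, e47c279}.
57d172c is in that set, so it is an ancestor of bb5df74.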